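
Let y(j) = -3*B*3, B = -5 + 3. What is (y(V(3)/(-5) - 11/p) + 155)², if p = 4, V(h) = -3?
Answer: 29929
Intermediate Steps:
B = -2
y(j) = 18 (y(j) = -3*(-2)*3 = 6*3 = 18)
(y(V(3)/(-5) - 11/p) + 155)² = (18 + 155)² = 173² = 29929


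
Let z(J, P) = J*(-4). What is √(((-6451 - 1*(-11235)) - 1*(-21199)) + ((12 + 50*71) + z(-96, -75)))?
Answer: 173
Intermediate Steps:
z(J, P) = -4*J
√(((-6451 - 1*(-11235)) - 1*(-21199)) + ((12 + 50*71) + z(-96, -75))) = √(((-6451 - 1*(-11235)) - 1*(-21199)) + ((12 + 50*71) - 4*(-96))) = √(((-6451 + 11235) + 21199) + ((12 + 3550) + 384)) = √((4784 + 21199) + (3562 + 384)) = √(25983 + 3946) = √29929 = 173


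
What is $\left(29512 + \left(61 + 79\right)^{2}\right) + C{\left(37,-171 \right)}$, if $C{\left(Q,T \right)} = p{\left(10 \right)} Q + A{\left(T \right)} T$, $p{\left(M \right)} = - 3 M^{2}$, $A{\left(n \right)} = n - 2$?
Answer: $67595$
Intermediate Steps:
$A{\left(n \right)} = -2 + n$
$C{\left(Q,T \right)} = - 300 Q + T \left(-2 + T\right)$ ($C{\left(Q,T \right)} = - 3 \cdot 10^{2} Q + \left(-2 + T\right) T = \left(-3\right) 100 Q + T \left(-2 + T\right) = - 300 Q + T \left(-2 + T\right)$)
$\left(29512 + \left(61 + 79\right)^{2}\right) + C{\left(37,-171 \right)} = \left(29512 + \left(61 + 79\right)^{2}\right) - \left(11100 + 171 \left(-2 - 171\right)\right) = \left(29512 + 140^{2}\right) - -18483 = \left(29512 + 19600\right) + \left(-11100 + 29583\right) = 49112 + 18483 = 67595$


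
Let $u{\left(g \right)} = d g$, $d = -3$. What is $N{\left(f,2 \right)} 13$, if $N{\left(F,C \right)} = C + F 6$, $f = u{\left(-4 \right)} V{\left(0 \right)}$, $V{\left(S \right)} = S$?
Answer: $26$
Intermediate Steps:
$u{\left(g \right)} = - 3 g$
$f = 0$ ($f = \left(-3\right) \left(-4\right) 0 = 12 \cdot 0 = 0$)
$N{\left(F,C \right)} = C + 6 F$
$N{\left(f,2 \right)} 13 = \left(2 + 6 \cdot 0\right) 13 = \left(2 + 0\right) 13 = 2 \cdot 13 = 26$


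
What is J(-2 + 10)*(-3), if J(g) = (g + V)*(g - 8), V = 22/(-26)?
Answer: 0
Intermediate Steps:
V = -11/13 (V = 22*(-1/26) = -11/13 ≈ -0.84615)
J(g) = (-8 + g)*(-11/13 + g) (J(g) = (g - 11/13)*(g - 8) = (-11/13 + g)*(-8 + g) = (-8 + g)*(-11/13 + g))
J(-2 + 10)*(-3) = (88/13 + (-2 + 10)**2 - 115*(-2 + 10)/13)*(-3) = (88/13 + 8**2 - 115/13*8)*(-3) = (88/13 + 64 - 920/13)*(-3) = 0*(-3) = 0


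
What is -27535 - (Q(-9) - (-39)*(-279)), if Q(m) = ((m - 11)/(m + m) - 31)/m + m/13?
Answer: -17539430/1053 ≈ -16657.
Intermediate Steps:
Q(m) = m/13 + (-31 + (-11 + m)/(2*m))/m (Q(m) = ((-11 + m)/((2*m)) - 31)/m + m*(1/13) = ((-11 + m)*(1/(2*m)) - 31)/m + m/13 = ((-11 + m)/(2*m) - 31)/m + m/13 = (-31 + (-11 + m)/(2*m))/m + m/13 = m/13 + (-31 + (-11 + m)/(2*m))/m)
-27535 - (Q(-9) - (-39)*(-279)) = -27535 - ((1/26)*(-143 - 793*(-9) + 2*(-9)³)/(-9)² - (-39)*(-279)) = -27535 - ((1/26)*(1/81)*(-143 + 7137 + 2*(-729)) - 1*10881) = -27535 - ((1/26)*(1/81)*(-143 + 7137 - 1458) - 10881) = -27535 - ((1/26)*(1/81)*5536 - 10881) = -27535 - (2768/1053 - 10881) = -27535 - 1*(-11454925/1053) = -27535 + 11454925/1053 = -17539430/1053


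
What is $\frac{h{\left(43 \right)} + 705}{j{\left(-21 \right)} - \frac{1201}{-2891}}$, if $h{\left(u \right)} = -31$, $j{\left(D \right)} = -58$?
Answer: $- \frac{1948534}{166477} \approx -11.705$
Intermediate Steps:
$\frac{h{\left(43 \right)} + 705}{j{\left(-21 \right)} - \frac{1201}{-2891}} = \frac{-31 + 705}{-58 - \frac{1201}{-2891}} = \frac{674}{-58 - - \frac{1201}{2891}} = \frac{674}{-58 + \frac{1201}{2891}} = \frac{674}{- \frac{166477}{2891}} = 674 \left(- \frac{2891}{166477}\right) = - \frac{1948534}{166477}$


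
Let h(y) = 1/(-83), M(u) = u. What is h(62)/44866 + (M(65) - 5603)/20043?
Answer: -6874285469/24879228918 ≈ -0.27631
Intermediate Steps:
h(y) = -1/83
h(62)/44866 + (M(65) - 5603)/20043 = -1/83/44866 + (65 - 5603)/20043 = -1/83*1/44866 - 5538*1/20043 = -1/3723878 - 1846/6681 = -6874285469/24879228918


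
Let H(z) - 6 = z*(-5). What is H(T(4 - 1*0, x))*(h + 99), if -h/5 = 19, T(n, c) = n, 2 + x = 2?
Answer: -56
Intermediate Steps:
x = 0 (x = -2 + 2 = 0)
H(z) = 6 - 5*z (H(z) = 6 + z*(-5) = 6 - 5*z)
h = -95 (h = -5*19 = -95)
H(T(4 - 1*0, x))*(h + 99) = (6 - 5*(4 - 1*0))*(-95 + 99) = (6 - 5*(4 + 0))*4 = (6 - 5*4)*4 = (6 - 20)*4 = -14*4 = -56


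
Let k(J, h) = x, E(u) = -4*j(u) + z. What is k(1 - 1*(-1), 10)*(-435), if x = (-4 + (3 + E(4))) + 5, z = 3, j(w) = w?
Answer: 3915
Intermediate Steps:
E(u) = 3 - 4*u (E(u) = -4*u + 3 = 3 - 4*u)
x = -9 (x = (-4 + (3 + (3 - 4*4))) + 5 = (-4 + (3 + (3 - 16))) + 5 = (-4 + (3 - 13)) + 5 = (-4 - 10) + 5 = -14 + 5 = -9)
k(J, h) = -9
k(1 - 1*(-1), 10)*(-435) = -9*(-435) = 3915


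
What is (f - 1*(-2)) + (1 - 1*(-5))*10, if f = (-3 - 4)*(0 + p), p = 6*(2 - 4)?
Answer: 146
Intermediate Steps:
p = -12 (p = 6*(-2) = -12)
f = 84 (f = (-3 - 4)*(0 - 12) = -7*(-12) = 84)
(f - 1*(-2)) + (1 - 1*(-5))*10 = (84 - 1*(-2)) + (1 - 1*(-5))*10 = (84 + 2) + (1 + 5)*10 = 86 + 6*10 = 86 + 60 = 146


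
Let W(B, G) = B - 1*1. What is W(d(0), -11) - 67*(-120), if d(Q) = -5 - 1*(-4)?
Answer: 8038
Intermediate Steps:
d(Q) = -1 (d(Q) = -5 + 4 = -1)
W(B, G) = -1 + B (W(B, G) = B - 1 = -1 + B)
W(d(0), -11) - 67*(-120) = (-1 - 1) - 67*(-120) = -2 + 8040 = 8038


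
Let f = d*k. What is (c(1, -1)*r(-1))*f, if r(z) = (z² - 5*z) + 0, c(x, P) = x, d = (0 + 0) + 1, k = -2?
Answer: -12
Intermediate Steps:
d = 1 (d = 0 + 1 = 1)
r(z) = z² - 5*z
f = -2 (f = 1*(-2) = -2)
(c(1, -1)*r(-1))*f = (1*(-(-5 - 1)))*(-2) = (1*(-1*(-6)))*(-2) = (1*6)*(-2) = 6*(-2) = -12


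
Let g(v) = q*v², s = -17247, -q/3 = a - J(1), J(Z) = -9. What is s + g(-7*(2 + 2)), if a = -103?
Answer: 203841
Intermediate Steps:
q = 282 (q = -3*(-103 - 1*(-9)) = -3*(-103 + 9) = -3*(-94) = 282)
g(v) = 282*v²
s + g(-7*(2 + 2)) = -17247 + 282*(-7*(2 + 2))² = -17247 + 282*(-7*4)² = -17247 + 282*(-28)² = -17247 + 282*784 = -17247 + 221088 = 203841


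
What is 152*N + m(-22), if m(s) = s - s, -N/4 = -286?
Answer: 173888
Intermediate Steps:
N = 1144 (N = -4*(-286) = 1144)
m(s) = 0
152*N + m(-22) = 152*1144 + 0 = 173888 + 0 = 173888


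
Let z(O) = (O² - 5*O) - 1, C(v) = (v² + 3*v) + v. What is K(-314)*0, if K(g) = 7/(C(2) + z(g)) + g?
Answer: 0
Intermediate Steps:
C(v) = v² + 4*v
z(O) = -1 + O² - 5*O
K(g) = g + 7/(11 + g² - 5*g) (K(g) = 7/(2*(4 + 2) + (-1 + g² - 5*g)) + g = 7/(2*6 + (-1 + g² - 5*g)) + g = 7/(12 + (-1 + g² - 5*g)) + g = 7/(11 + g² - 5*g) + g = g + 7/(11 + g² - 5*g))
K(-314)*0 = ((7 + (-314)³ - 5*(-314)² + 11*(-314))/(11 + (-314)² - 5*(-314)))*0 = ((7 - 30959144 - 5*98596 - 3454)/(11 + 98596 + 1570))*0 = ((7 - 30959144 - 492980 - 3454)/100177)*0 = ((1/100177)*(-31455571))*0 = -4493653/14311*0 = 0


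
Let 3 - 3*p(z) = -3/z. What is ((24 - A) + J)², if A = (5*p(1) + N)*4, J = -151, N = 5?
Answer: 34969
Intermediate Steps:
p(z) = 1 + 1/z (p(z) = 1 - (-1)/z = 1 + 1/z)
A = 60 (A = (5*((1 + 1)/1) + 5)*4 = (5*(1*2) + 5)*4 = (5*2 + 5)*4 = (10 + 5)*4 = 15*4 = 60)
((24 - A) + J)² = ((24 - 1*60) - 151)² = ((24 - 60) - 151)² = (-36 - 151)² = (-187)² = 34969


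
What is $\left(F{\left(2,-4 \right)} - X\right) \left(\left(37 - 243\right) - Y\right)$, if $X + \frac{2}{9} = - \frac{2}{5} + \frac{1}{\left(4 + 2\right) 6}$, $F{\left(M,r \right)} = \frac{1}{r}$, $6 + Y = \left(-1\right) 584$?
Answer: $\frac{1984}{15} \approx 132.27$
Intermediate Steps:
$Y = -590$ ($Y = -6 - 584 = -590$)
$X = - \frac{107}{180}$ ($X = - \frac{2}{9} - \left(\frac{2}{5} - \frac{1}{\left(4 + 2\right) 6}\right) = - \frac{2}{9} - \left(\frac{2}{5} - \frac{1}{6} \cdot \frac{1}{6}\right) = - \frac{2}{9} + \left(- \frac{2}{5} + \frac{1}{6} \cdot \frac{1}{6}\right) = - \frac{2}{9} + \left(- \frac{2}{5} + \frac{1}{36}\right) = - \frac{2}{9} - \frac{67}{180} = - \frac{107}{180} \approx -0.59444$)
$\left(F{\left(2,-4 \right)} - X\right) \left(\left(37 - 243\right) - Y\right) = \left(\frac{1}{-4} - - \frac{107}{180}\right) \left(\left(37 - 243\right) - -590\right) = \left(- \frac{1}{4} + \frac{107}{180}\right) \left(-206 + 590\right) = \frac{31}{90} \cdot 384 = \frac{1984}{15}$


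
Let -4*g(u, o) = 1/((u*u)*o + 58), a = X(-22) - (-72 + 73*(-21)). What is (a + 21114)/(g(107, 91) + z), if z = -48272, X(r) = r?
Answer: -94593560596/201181669697 ≈ -0.47019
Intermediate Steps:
a = 1583 (a = -22 - (-72 + 73*(-21)) = -22 - (-72 - 1533) = -22 - 1*(-1605) = -22 + 1605 = 1583)
g(u, o) = -1/(4*(58 + o*u**2)) (g(u, o) = -1/(4*((u*u)*o + 58)) = -1/(4*(u**2*o + 58)) = -1/(4*(o*u**2 + 58)) = -1/(4*(58 + o*u**2)))
(a + 21114)/(g(107, 91) + z) = (1583 + 21114)/(-1/(232 + 4*91*107**2) - 48272) = 22697/(-1/(232 + 4*91*11449) - 48272) = 22697/(-1/(232 + 4167436) - 48272) = 22697/(-1/4167668 - 48272) = 22697/(-201181669697/4167668) = 22697*(-4167668/201181669697) = -94593560596/201181669697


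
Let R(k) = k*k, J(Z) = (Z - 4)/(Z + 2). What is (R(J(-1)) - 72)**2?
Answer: 2209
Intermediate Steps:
J(Z) = (-4 + Z)/(2 + Z)
R(k) = k**2
(R(J(-1)) - 72)**2 = (((-4 - 1)/(2 - 1))**2 - 72)**2 = ((-5/1)**2 - 72)**2 = ((1*(-5))**2 - 72)**2 = ((-5)**2 - 72)**2 = (25 - 72)**2 = (-47)**2 = 2209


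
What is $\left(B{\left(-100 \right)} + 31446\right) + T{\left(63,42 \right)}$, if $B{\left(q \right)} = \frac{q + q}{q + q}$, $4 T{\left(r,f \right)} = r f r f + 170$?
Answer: $\frac{3563637}{2} \approx 1.7818 \cdot 10^{6}$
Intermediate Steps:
$T{\left(r,f \right)} = \frac{85}{2} + \frac{f^{2} r^{2}}{4}$ ($T{\left(r,f \right)} = \frac{r f r f + 170}{4} = \frac{f r r f + 170}{4} = \frac{f r^{2} f + 170}{4} = \frac{f^{2} r^{2} + 170}{4} = \frac{170 + f^{2} r^{2}}{4} = \frac{85}{2} + \frac{f^{2} r^{2}}{4}$)
$B{\left(q \right)} = 1$ ($B{\left(q \right)} = \frac{2 q}{2 q} = 2 q \frac{1}{2 q} = 1$)
$\left(B{\left(-100 \right)} + 31446\right) + T{\left(63,42 \right)} = \left(1 + 31446\right) + \left(\frac{85}{2} + \frac{42^{2} \cdot 63^{2}}{4}\right) = 31447 + \left(\frac{85}{2} + \frac{1}{4} \cdot 1764 \cdot 3969\right) = 31447 + \left(\frac{85}{2} + 1750329\right) = 31447 + \frac{3500743}{2} = \frac{3563637}{2}$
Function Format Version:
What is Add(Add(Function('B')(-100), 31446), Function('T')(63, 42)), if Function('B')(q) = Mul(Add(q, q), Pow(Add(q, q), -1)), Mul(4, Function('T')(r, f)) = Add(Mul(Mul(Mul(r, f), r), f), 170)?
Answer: Rational(3563637, 2) ≈ 1.7818e+6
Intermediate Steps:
Function('T')(r, f) = Add(Rational(85, 2), Mul(Rational(1, 4), Pow(f, 2), Pow(r, 2))) (Function('T')(r, f) = Mul(Rational(1, 4), Add(Mul(Mul(Mul(r, f), r), f), 170)) = Mul(Rational(1, 4), Add(Mul(Mul(Mul(f, r), r), f), 170)) = Mul(Rational(1, 4), Add(Mul(Mul(f, Pow(r, 2)), f), 170)) = Mul(Rational(1, 4), Add(Mul(Pow(f, 2), Pow(r, 2)), 170)) = Mul(Rational(1, 4), Add(170, Mul(Pow(f, 2), Pow(r, 2)))) = Add(Rational(85, 2), Mul(Rational(1, 4), Pow(f, 2), Pow(r, 2))))
Function('B')(q) = 1 (Function('B')(q) = Mul(Mul(2, q), Pow(Mul(2, q), -1)) = Mul(Mul(2, q), Mul(Rational(1, 2), Pow(q, -1))) = 1)
Add(Add(Function('B')(-100), 31446), Function('T')(63, 42)) = Add(Add(1, 31446), Add(Rational(85, 2), Mul(Rational(1, 4), Pow(42, 2), Pow(63, 2)))) = Add(31447, Add(Rational(85, 2), Mul(Rational(1, 4), 1764, 3969))) = Add(31447, Add(Rational(85, 2), 1750329)) = Add(31447, Rational(3500743, 2)) = Rational(3563637, 2)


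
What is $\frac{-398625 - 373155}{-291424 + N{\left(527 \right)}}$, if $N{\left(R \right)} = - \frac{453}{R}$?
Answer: $\frac{406728060}{153580901} \approx 2.6483$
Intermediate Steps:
$\frac{-398625 - 373155}{-291424 + N{\left(527 \right)}} = \frac{-398625 - 373155}{-291424 - \frac{453}{527}} = - \frac{771780}{-291424 - \frac{453}{527}} = - \frac{771780}{- \frac{153580901}{527}} = \left(-771780\right) \left(- \frac{527}{153580901}\right) = \frac{406728060}{153580901}$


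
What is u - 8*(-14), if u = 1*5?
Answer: 117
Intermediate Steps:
u = 5
u - 8*(-14) = 5 - 8*(-14) = 5 + 112 = 117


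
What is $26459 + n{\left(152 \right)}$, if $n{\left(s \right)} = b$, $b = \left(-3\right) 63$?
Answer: $26270$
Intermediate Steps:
$b = -189$
$n{\left(s \right)} = -189$
$26459 + n{\left(152 \right)} = 26459 - 189 = 26270$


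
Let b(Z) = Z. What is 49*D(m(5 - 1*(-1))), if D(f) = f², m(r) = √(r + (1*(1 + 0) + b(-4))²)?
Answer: 735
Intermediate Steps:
m(r) = √(9 + r) (m(r) = √(r + (1*(1 + 0) - 4)²) = √(r + (1*1 - 4)²) = √(r + (1 - 4)²) = √(r + (-3)²) = √(r + 9) = √(9 + r))
49*D(m(5 - 1*(-1))) = 49*(√(9 + (5 - 1*(-1))))² = 49*(√(9 + (5 + 1)))² = 49*(√(9 + 6))² = 49*(√15)² = 49*15 = 735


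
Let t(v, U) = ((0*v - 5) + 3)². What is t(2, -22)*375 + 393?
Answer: 1893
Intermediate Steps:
t(v, U) = 4 (t(v, U) = ((0 - 5) + 3)² = (-5 + 3)² = (-2)² = 4)
t(2, -22)*375 + 393 = 4*375 + 393 = 1500 + 393 = 1893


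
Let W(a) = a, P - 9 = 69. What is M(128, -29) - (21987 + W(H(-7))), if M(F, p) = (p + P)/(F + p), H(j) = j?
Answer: -2175971/99 ≈ -21980.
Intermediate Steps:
P = 78 (P = 9 + 69 = 78)
M(F, p) = (78 + p)/(F + p) (M(F, p) = (p + 78)/(F + p) = (78 + p)/(F + p))
M(128, -29) - (21987 + W(H(-7))) = (78 - 29)/(128 - 29) - (21987 - 7) = 49/99 - 1*21980 = (1/99)*49 - 21980 = 49/99 - 21980 = -2175971/99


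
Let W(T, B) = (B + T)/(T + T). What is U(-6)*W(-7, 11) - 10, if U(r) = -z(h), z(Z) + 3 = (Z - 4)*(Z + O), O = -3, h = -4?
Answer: 36/7 ≈ 5.1429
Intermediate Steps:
W(T, B) = (B + T)/(2*T) (W(T, B) = (B + T)/((2*T)) = (B + T)*(1/(2*T)) = (B + T)/(2*T))
z(Z) = -3 + (-4 + Z)*(-3 + Z) (z(Z) = -3 + (Z - 4)*(Z - 3) = -3 + (-4 + Z)*(-3 + Z))
U(r) = -53 (U(r) = -(9 + (-4)**2 - 7*(-4)) = -(9 + 16 + 28) = -1*53 = -53)
U(-6)*W(-7, 11) - 10 = -53*(11 - 7)/(2*(-7)) - 10 = -53*(-1)*4/(2*7) - 10 = -53*(-2/7) - 10 = 106/7 - 10 = 36/7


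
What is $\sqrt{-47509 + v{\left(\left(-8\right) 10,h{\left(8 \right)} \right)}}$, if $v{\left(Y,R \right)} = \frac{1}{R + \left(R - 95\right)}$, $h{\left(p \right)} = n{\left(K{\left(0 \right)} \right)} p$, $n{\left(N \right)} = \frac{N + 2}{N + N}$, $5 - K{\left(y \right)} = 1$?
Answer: $\frac{4 i \sqrt{20455599}}{83} \approx 217.97 i$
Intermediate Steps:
$K{\left(y \right)} = 4$ ($K{\left(y \right)} = 5 - 1 = 4$)
$n{\left(N \right)} = \frac{2 + N}{2 N}$
$h{\left(p \right)} = \frac{3 p}{4}$ ($h{\left(p \right)} = \frac{2 + 4}{2 \cdot 4} p = \frac{1}{2} \cdot \frac{1}{4} \cdot 6 p = \frac{3 p}{4}$)
$v{\left(Y,R \right)} = \frac{1}{-95 + 2 R}$ ($v{\left(Y,R \right)} = \frac{1}{R + \left(R - 95\right)} = \frac{1}{R + \left(-95 + R\right)} = \frac{1}{-95 + 2 R}$)
$\sqrt{-47509 + v{\left(\left(-8\right) 10,h{\left(8 \right)} \right)}} = \sqrt{-47509 + \frac{1}{-95 + 2 \cdot \frac{3}{4} \cdot 8}} = \sqrt{-47509 + \frac{1}{-95 + 2 \cdot 6}} = \sqrt{-47509 + \frac{1}{-95 + 12}} = \sqrt{-47509 + \frac{1}{-83}} = \sqrt{-47509 - \frac{1}{83}} = \sqrt{- \frac{3943248}{83}} = \frac{4 i \sqrt{20455599}}{83}$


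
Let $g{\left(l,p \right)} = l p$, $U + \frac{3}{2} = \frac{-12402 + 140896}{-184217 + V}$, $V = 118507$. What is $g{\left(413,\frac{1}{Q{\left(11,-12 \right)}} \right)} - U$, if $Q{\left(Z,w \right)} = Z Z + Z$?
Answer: $\frac{28555009}{4336860} \approx 6.5843$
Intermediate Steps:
$Q{\left(Z,w \right)} = Z + Z^{2}$ ($Q{\left(Z,w \right)} = Z^{2} + Z = Z + Z^{2}$)
$U = - \frac{227059}{65710}$ ($U = - \frac{3}{2} + \frac{-12402 + 140896}{-184217 + 118507} = - \frac{3}{2} + \frac{128494}{-65710} = - \frac{3}{2} + 128494 \left(- \frac{1}{65710}\right) = - \frac{3}{2} - \frac{64247}{32855} = - \frac{227059}{65710} \approx -3.4555$)
$g{\left(413,\frac{1}{Q{\left(11,-12 \right)}} \right)} - U = \frac{413}{11 \left(1 + 11\right)} - - \frac{227059}{65710} = \frac{413}{11 \cdot 12} + \frac{227059}{65710} = \frac{413}{132} + \frac{227059}{65710} = \frac{28555009}{4336860}$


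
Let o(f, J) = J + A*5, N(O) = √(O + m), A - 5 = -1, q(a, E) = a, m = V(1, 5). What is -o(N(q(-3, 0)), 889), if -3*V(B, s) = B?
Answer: -909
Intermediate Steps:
V(B, s) = -B/3
m = -⅓ (m = -⅓*1 = -⅓ ≈ -0.33333)
A = 4 (A = 5 - 1 = 4)
N(O) = √(-⅓ + O) (N(O) = √(O - ⅓) = √(-⅓ + O))
o(f, J) = 20 + J (o(f, J) = J + 4*5 = J + 20 = 20 + J)
-o(N(q(-3, 0)), 889) = -(20 + 889) = -1*909 = -909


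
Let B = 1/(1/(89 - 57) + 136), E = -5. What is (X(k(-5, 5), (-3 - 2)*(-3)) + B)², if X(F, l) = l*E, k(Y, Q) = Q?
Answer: 106565032249/18948609 ≈ 5623.9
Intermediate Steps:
X(F, l) = -5*l (X(F, l) = l*(-5) = -5*l)
B = 32/4353 (B = 1/(1/32 + 136) = 1/(4353/32) = 32/4353 ≈ 0.0073512)
(X(k(-5, 5), (-3 - 2)*(-3)) + B)² = (-5*(-3 - 2)*(-3) + 32/4353)² = (-(-25)*(-3) + 32/4353)² = (-5*15 + 32/4353)² = (-75 + 32/4353)² = (-326443/4353)² = 106565032249/18948609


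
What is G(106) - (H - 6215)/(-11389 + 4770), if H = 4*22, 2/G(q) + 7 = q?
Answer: -593335/655281 ≈ -0.90547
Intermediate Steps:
G(q) = 2/(-7 + q)
H = 88
G(106) - (H - 6215)/(-11389 + 4770) = 2/(-7 + 106) - (88 - 6215)/(-11389 + 4770) = 2/99 - (-6127)/(-6619) = 2*(1/99) - (-6127)*(-1)/6619 = 2/99 - 1*6127/6619 = 2/99 - 6127/6619 = -593335/655281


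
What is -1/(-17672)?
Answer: 1/17672 ≈ 5.6587e-5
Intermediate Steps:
-1/(-17672) = -1*(-1/17672) = 1/17672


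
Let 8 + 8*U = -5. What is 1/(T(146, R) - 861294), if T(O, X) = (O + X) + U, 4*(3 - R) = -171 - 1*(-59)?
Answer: -8/6888949 ≈ -1.1613e-6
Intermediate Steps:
U = -13/8 (U = -1 + (⅛)*(-5) = -1 - 5/8 = -13/8 ≈ -1.6250)
R = 31 (R = 3 - (-171 - 1*(-59))/4 = 3 - (-171 + 59)/4 = 3 - ¼*(-112) = 3 + 28 = 31)
T(O, X) = -13/8 + O + X (T(O, X) = (O + X) - 13/8 = -13/8 + O + X)
1/(T(146, R) - 861294) = 1/((-13/8 + 146 + 31) - 861294) = 1/(1403/8 - 861294) = 1/(-6888949/8) = -8/6888949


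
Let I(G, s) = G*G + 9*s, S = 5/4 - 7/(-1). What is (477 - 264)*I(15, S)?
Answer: 254961/4 ≈ 63740.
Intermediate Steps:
S = 33/4 (S = 5*(¼) - 7*(-1) = 5/4 + 7 = 33/4 ≈ 8.2500)
I(G, s) = G² + 9*s
(477 - 264)*I(15, S) = (477 - 264)*(15² + 9*(33/4)) = 213*(225 + 297/4) = 213*(1197/4) = 254961/4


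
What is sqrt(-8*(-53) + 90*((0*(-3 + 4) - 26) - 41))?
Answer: I*sqrt(5606) ≈ 74.873*I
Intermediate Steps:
sqrt(-8*(-53) + 90*((0*(-3 + 4) - 26) - 41)) = sqrt(424 + 90*((0*1 - 26) - 41)) = sqrt(424 + 90*((0 - 26) - 41)) = sqrt(424 + 90*(-26 - 41)) = sqrt(424 + 90*(-67)) = sqrt(424 - 6030) = sqrt(-5606) = I*sqrt(5606)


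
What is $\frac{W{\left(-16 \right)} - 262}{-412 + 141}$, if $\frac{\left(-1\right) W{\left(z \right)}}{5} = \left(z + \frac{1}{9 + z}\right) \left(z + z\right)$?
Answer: $\frac{19914}{1897} \approx 10.498$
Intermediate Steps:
$W{\left(z \right)} = - 10 z \left(z + \frac{1}{9 + z}\right)$ ($W{\left(z \right)} = - 5 \left(z + \frac{1}{9 + z}\right) \left(z + z\right) = - 5 \left(z + \frac{1}{9 + z}\right) 2 z = - 5 \cdot 2 z \left(z + \frac{1}{9 + z}\right) = - 10 z \left(z + \frac{1}{9 + z}\right)$)
$\frac{W{\left(-16 \right)} - 262}{-412 + 141} = \frac{\left(-10\right) \left(-16\right) \frac{1}{9 - 16} \left(1 + \left(-16\right)^{2} + 9 \left(-16\right)\right) - 262}{-412 + 141} = \frac{\left(-10\right) \left(-16\right) \frac{1}{-7} \left(1 + 256 - 144\right) - 262}{-271} = \left(\left(-10\right) \left(-16\right) \left(- \frac{1}{7}\right) 113 - 262\right) \left(- \frac{1}{271}\right) = \left(- \frac{18080}{7} - 262\right) \left(- \frac{1}{271}\right) = \left(- \frac{19914}{7}\right) \left(- \frac{1}{271}\right) = \frac{19914}{1897}$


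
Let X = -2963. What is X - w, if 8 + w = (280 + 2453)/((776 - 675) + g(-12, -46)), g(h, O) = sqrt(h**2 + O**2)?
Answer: -7913896/2647 + 1822*sqrt(565)/2647 ≈ -2973.4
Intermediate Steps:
g(h, O) = sqrt(O**2 + h**2)
w = -8 + 2733/(101 + 2*sqrt(565)) (w = -8 + (280 + 2453)/((776 - 675) + sqrt((-46)**2 + (-12)**2)) = -8 + 2733/(101 + sqrt(2116 + 144)) = -8 + 2733/(101 + sqrt(2260)) = -8 + 2733/(101 + 2*sqrt(565)) ≈ 10.399)
X - w = -2963 - (70835/2647 - 1822*sqrt(565)/2647) = -2963 + (-70835/2647 + 1822*sqrt(565)/2647) = -7913896/2647 + 1822*sqrt(565)/2647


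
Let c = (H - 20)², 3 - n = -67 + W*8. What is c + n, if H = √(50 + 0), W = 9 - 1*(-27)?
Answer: 232 - 200*√2 ≈ -50.843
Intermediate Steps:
W = 36 (W = 9 + 27 = 36)
H = 5*√2 (H = √50 = 5*√2 ≈ 7.0711)
n = -218 (n = 3 - (-67 + 36*8) = 3 - (-67 + 288) = 3 - 1*221 = 3 - 221 = -218)
c = (-20 + 5*√2)² (c = (5*√2 - 20)² = (-20 + 5*√2)² ≈ 167.16)
c + n = (450 - 200*√2) - 218 = 232 - 200*√2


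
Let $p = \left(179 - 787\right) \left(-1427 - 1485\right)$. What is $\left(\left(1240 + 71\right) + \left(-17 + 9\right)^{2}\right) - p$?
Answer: $-1769121$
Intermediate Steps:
$p = 1770496$ ($p = \left(-608\right) \left(-2912\right) = 1770496$)
$\left(\left(1240 + 71\right) + \left(-17 + 9\right)^{2}\right) - p = \left(\left(1240 + 71\right) + \left(-17 + 9\right)^{2}\right) - 1770496 = \left(1311 + \left(-8\right)^{2}\right) - 1770496 = \left(1311 + 64\right) - 1770496 = 1375 - 1770496 = -1769121$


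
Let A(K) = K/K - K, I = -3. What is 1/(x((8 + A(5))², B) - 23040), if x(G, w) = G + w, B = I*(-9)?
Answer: -1/22997 ≈ -4.3484e-5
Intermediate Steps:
A(K) = 1 - K
B = 27 (B = -3*(-9) = 27)
1/(x((8 + A(5))², B) - 23040) = 1/(((8 + (1 - 1*5))² + 27) - 23040) = 1/(((8 + (1 - 5))² + 27) - 23040) = 1/(((8 - 4)² + 27) - 23040) = 1/((4² + 27) - 23040) = 1/((16 + 27) - 23040) = 1/(43 - 23040) = 1/(-22997) = -1/22997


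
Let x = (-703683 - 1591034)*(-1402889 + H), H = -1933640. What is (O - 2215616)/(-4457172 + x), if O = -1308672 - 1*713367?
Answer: -4237655/7656385360121 ≈ -5.5348e-7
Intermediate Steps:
O = -2022039 (O = -1308672 - 713367 = -2022039)
x = 7656389817293 (x = (-703683 - 1591034)*(-1402889 - 1933640) = -2294717*(-3336529) = 7656389817293)
(O - 2215616)/(-4457172 + x) = (-2022039 - 2215616)/(-4457172 + 7656389817293) = -4237655/7656385360121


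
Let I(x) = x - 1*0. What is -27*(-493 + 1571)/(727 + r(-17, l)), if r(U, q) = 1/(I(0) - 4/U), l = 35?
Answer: -12936/325 ≈ -39.803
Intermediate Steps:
I(x) = x (I(x) = x + 0 = x)
r(U, q) = -U/4 (r(U, q) = 1/(0 - 4/U) = 1/(-4/U) = -U/4)
-27*(-493 + 1571)/(727 + r(-17, l)) = -27*(-493 + 1571)/(727 - 1/4*(-17)) = -29106/(727 + 17/4) = -29106/2925/4 = -29106*4/2925 = -27*4312/2925 = -12936/325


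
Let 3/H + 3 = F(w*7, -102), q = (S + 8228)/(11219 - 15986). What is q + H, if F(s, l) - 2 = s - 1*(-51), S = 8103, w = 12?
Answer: -310579/91254 ≈ -3.4035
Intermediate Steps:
q = -2333/681 (q = (8103 + 8228)/(11219 - 15986) = 16331/(-4767) = 16331*(-1/4767) = -2333/681 ≈ -3.4258)
F(s, l) = 53 + s (F(s, l) = 2 + (s - 1*(-51)) = 2 + (s + 51) = 2 + (51 + s) = 53 + s)
H = 3/134 (H = 3/(-3 + (53 + 12*7)) = 3/(-3 + (53 + 84)) = 3/(-3 + 137) = 3/134 ≈ 0.022388)
q + H = -2333/681 + 3/134 = -310579/91254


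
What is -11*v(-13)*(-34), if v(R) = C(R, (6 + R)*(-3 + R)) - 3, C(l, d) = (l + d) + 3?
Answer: 37026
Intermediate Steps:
C(l, d) = 3 + d + l (C(l, d) = (d + l) + 3 = 3 + d + l)
v(R) = R + (-3 + R)*(6 + R) (v(R) = (3 + (6 + R)*(-3 + R) + R) - 3 = (3 + (-3 + R)*(6 + R) + R) - 3 = (3 + R + (-3 + R)*(6 + R)) - 3 = R + (-3 + R)*(6 + R))
-11*v(-13)*(-34) = -11*(-18 + (-13)² + 4*(-13))*(-34) = -11*(-18 + 169 - 52)*(-34) = -11*99*(-34) = -1089*(-34) = 37026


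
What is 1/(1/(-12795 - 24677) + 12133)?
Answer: 37472/454647775 ≈ 8.2420e-5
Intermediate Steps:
1/(1/(-12795 - 24677) + 12133) = 1/(1/(-37472) + 12133) = 1/(-1/37472 + 12133) = 1/(454647775/37472) = 37472/454647775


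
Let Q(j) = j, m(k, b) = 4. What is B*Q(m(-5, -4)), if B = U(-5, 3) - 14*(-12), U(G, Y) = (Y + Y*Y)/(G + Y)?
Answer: 648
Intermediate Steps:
U(G, Y) = (Y + Y²)/(G + Y)
B = 162 (B = 3*(1 + 3)/(-5 + 3) - 14*(-12) = 3*4/(-2) + 168 = 3*(-½)*4 + 168 = -6 + 168 = 162)
B*Q(m(-5, -4)) = 162*4 = 648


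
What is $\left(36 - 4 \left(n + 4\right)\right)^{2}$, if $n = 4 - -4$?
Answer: $144$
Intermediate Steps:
$n = 8$ ($n = 4 + 4 = 8$)
$\left(36 - 4 \left(n + 4\right)\right)^{2} = \left(36 - 4 \left(8 + 4\right)\right)^{2} = \left(36 - 48\right)^{2} = \left(-12\right)^{2} = 144$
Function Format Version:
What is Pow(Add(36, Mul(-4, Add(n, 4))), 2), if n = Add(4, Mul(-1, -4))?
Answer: 144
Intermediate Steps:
n = 8 (n = Add(4, 4) = 8)
Pow(Add(36, Mul(-4, Add(n, 4))), 2) = Pow(Add(36, Mul(-4, Add(8, 4))), 2) = Pow(Add(36, Mul(-4, 12)), 2) = Pow(Add(36, -48), 2) = Pow(-12, 2) = 144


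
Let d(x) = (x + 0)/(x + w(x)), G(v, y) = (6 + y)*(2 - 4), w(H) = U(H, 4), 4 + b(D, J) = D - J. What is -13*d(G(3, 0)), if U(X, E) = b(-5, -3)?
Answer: -26/3 ≈ -8.6667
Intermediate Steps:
b(D, J) = -4 + D - J (b(D, J) = -4 + (D - J) = -4 + D - J)
U(X, E) = -6 (U(X, E) = -4 - 5 - 1*(-3) = -4 - 5 + 3 = -6)
w(H) = -6
G(v, y) = -12 - 2*y (G(v, y) = (6 + y)*(-2) = -12 - 2*y)
d(x) = x/(-6 + x) (d(x) = (x + 0)/(x - 6) = x/(-6 + x))
-13*d(G(3, 0)) = -13*(-12 - 2*0)/(-6 + (-12 - 2*0)) = -13*(-12 + 0)/(-6 + (-12 + 0)) = -(-156)/(-6 - 12) = -(-156)/(-18) = -(-156)*(-1)/18 = -13*2/3 = -26/3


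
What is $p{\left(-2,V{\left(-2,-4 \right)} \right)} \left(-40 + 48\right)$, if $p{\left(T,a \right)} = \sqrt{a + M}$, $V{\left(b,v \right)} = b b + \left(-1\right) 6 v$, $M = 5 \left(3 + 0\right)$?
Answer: $8 \sqrt{43} \approx 52.46$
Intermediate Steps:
$M = 15$ ($M = 5 \cdot 3 = 15$)
$V{\left(b,v \right)} = b^{2} - 6 v$
$p{\left(T,a \right)} = \sqrt{15 + a}$ ($p{\left(T,a \right)} = \sqrt{a + 15} = \sqrt{15 + a}$)
$p{\left(-2,V{\left(-2,-4 \right)} \right)} \left(-40 + 48\right) = \sqrt{15 + \left(\left(-2\right)^{2} - -24\right)} \left(-40 + 48\right) = \sqrt{15 + \left(4 + 24\right)} 8 = \sqrt{15 + 28} \cdot 8 = \sqrt{43} \cdot 8 = 8 \sqrt{43}$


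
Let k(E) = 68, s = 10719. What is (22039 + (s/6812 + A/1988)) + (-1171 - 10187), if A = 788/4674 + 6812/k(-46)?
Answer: 718433557451705/67252536078 ≈ 10683.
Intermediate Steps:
A = 3986609/39729 (A = 788/4674 + 6812/68 = 788*(1/4674) + 6812*(1/68) = 394/2337 + 1703/17 = 3986609/39729 ≈ 100.35)
(22039 + (s/6812 + A/1988)) + (-1171 - 10187) = (22039 + (10719/6812 + (3986609/39729)/1988)) + (-1171 - 10187) = (22039 + (10719*(1/6812) + (3986609/39729)*(1/1988))) - 11358 = (22039 + (10719/6812 + 3986609/78981252)) - 11358 = (22039 + 109219602587/67252536078) - 11358 = 1482287862225629/67252536078 - 11358 = 718433557451705/67252536078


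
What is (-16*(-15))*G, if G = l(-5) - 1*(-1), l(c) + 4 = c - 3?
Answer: -2640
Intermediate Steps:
l(c) = -7 + c (l(c) = -4 + (c - 3) = -4 + (-3 + c) = -7 + c)
G = -11 (G = (-7 - 5) - 1*(-1) = -12 + 1 = -11)
(-16*(-15))*G = -16*(-15)*(-11) = 240*(-11) = -2640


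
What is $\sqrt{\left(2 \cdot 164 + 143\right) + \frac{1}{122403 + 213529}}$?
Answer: $\frac{\sqrt{13288123924459}}{167966} \approx 21.703$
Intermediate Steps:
$\sqrt{\left(2 \cdot 164 + 143\right) + \frac{1}{122403 + 213529}} = \sqrt{\left(328 + 143\right) + \frac{1}{335932}} = \sqrt{471 + \frac{1}{335932}} = \sqrt{\frac{158223973}{335932}} = \frac{\sqrt{13288123924459}}{167966}$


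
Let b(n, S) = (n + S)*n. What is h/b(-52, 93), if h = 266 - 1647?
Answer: 1381/2132 ≈ 0.64775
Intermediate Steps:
b(n, S) = n*(S + n) (b(n, S) = (S + n)*n = n*(S + n))
h = -1381
h/b(-52, 93) = -1381*(-1/(52*(93 - 52))) = -1381/((-52*41)) = -1381/(-2132) = -1381*(-1/2132) = 1381/2132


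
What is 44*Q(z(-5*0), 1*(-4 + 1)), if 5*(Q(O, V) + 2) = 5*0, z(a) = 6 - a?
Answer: -88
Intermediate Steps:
Q(O, V) = -2 (Q(O, V) = -2 + (5*0)/5 = -2 + (⅕)*0 = -2 + 0 = -2)
44*Q(z(-5*0), 1*(-4 + 1)) = 44*(-2) = -88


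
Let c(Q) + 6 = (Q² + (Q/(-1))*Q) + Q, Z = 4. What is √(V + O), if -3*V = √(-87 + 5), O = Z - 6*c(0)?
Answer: √(360 - 3*I*√82)/3 ≈ 6.329 - 0.23846*I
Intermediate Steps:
c(Q) = -6 + Q (c(Q) = -6 + ((Q² + (Q/(-1))*Q) + Q) = -6 + ((Q² + (Q*(-1))*Q) + Q) = -6 + ((Q² + (-Q)*Q) + Q) = -6 + ((Q² - Q²) + Q) = -6 + (0 + Q) = -6 + Q)
O = 40 (O = 4 - 6*(-6 + 0) = 4 - 6*(-6) = 4 + 36 = 40)
V = -I*√82/3 (V = -√(-87 + 5)/3 = -I*√82/3 ≈ -3.0185*I)
√(V + O) = √(-I*√82/3 + 40) = √(40 - I*√82/3)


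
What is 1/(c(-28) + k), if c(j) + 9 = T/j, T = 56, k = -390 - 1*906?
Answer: -1/1307 ≈ -0.00076511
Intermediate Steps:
k = -1296 (k = -390 - 906 = -1296)
c(j) = -9 + 56/j
1/(c(-28) + k) = 1/((-9 + 56/(-28)) - 1296) = 1/((-9 + 56*(-1/28)) - 1296) = 1/((-9 - 2) - 1296) = 1/(-11 - 1296) = 1/(-1307) = -1/1307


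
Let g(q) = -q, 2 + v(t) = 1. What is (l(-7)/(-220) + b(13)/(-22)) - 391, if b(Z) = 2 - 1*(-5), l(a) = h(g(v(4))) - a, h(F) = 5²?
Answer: -43061/110 ≈ -391.46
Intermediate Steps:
v(t) = -1 (v(t) = -2 + 1 = -1)
h(F) = 25
l(a) = 25 - a
b(Z) = 7 (b(Z) = 2 + 5 = 7)
(l(-7)/(-220) + b(13)/(-22)) - 391 = ((25 - 1*(-7))/(-220) + 7/(-22)) - 391 = ((25 + 7)*(-1/220) + 7*(-1/22)) - 391 = (32*(-1/220) - 7/22) - 391 = (-8/55 - 7/22) - 391 = -51/110 - 391 = -43061/110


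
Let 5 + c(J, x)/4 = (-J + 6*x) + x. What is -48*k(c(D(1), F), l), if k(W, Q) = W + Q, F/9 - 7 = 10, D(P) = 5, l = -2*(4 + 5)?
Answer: -202848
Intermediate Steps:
l = -18 (l = -2*9 = -18)
F = 153 (F = 63 + 9*10 = 63 + 90 = 153)
c(J, x) = -20 - 4*J + 28*x (c(J, x) = -20 + 4*((-J + 6*x) + x) = -20 + 4*(-J + 7*x) = -20 + (-4*J + 28*x) = -20 - 4*J + 28*x)
k(W, Q) = Q + W
-48*k(c(D(1), F), l) = -48*(-18 + (-20 - 4*5 + 28*153)) = -48*(-18 + (-20 - 20 + 4284)) = -48*(-18 + 4244) = -48*4226 = -202848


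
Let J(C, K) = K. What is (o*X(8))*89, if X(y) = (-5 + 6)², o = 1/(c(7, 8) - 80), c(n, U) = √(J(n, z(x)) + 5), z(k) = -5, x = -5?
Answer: -89/80 ≈ -1.1125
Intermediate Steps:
c(n, U) = 0 (c(n, U) = √(-5 + 5) = √0 = 0)
o = -1/80 (o = 1/(0 - 80) = 1/(-80) = -1/80 ≈ -0.012500)
X(y) = 1 (X(y) = 1² = 1)
(o*X(8))*89 = -1/80*1*89 = -1/80*89 = -89/80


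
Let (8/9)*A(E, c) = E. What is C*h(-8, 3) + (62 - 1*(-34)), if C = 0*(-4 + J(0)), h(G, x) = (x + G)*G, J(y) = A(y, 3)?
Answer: 96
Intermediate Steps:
A(E, c) = 9*E/8
J(y) = 9*y/8
h(G, x) = G*(G + x) (h(G, x) = (G + x)*G = G*(G + x))
C = 0 (C = 0*(-4 + (9/8)*0) = 0*(-4 + 0) = 0*(-4) = 0)
C*h(-8, 3) + (62 - 1*(-34)) = 0*(-8*(-8 + 3)) + (62 - 1*(-34)) = 0*(-8*(-5)) + (62 + 34) = 0*40 + 96 = 0 + 96 = 96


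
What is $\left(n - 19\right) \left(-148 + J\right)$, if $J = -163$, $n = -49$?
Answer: $21148$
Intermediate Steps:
$\left(n - 19\right) \left(-148 + J\right) = \left(-49 - 19\right) \left(-148 - 163\right) = \left(-68\right) \left(-311\right) = 21148$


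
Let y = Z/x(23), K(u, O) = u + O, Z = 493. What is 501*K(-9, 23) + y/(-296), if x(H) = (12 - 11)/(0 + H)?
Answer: 2064805/296 ≈ 6975.7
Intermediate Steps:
x(H) = 1/H
K(u, O) = O + u
y = 11339 (y = 493/(1/23) = 493*23 = 11339)
501*K(-9, 23) + y/(-296) = 501*(23 - 9) + 11339/(-296) = 501*14 + 11339*(-1/296) = 7014 - 11339/296 = 2064805/296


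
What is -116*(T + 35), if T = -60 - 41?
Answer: 7656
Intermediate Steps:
T = -101
-116*(T + 35) = -116*(-101 + 35) = -116*(-66) = 7656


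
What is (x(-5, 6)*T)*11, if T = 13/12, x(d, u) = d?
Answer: -715/12 ≈ -59.583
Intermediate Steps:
T = 13/12 (T = 13*(1/12) = 13/12 ≈ 1.0833)
(x(-5, 6)*T)*11 = -5*13/12*11 = -65/12*11 = -715/12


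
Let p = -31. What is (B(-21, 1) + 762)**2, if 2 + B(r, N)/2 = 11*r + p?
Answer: 54756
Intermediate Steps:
B(r, N) = -66 + 22*r (B(r, N) = -4 + 2*(11*r - 31) = -4 + 2*(-31 + 11*r) = -4 + (-62 + 22*r) = -66 + 22*r)
(B(-21, 1) + 762)**2 = ((-66 + 22*(-21)) + 762)**2 = ((-66 - 462) + 762)**2 = (-528 + 762)**2 = 234**2 = 54756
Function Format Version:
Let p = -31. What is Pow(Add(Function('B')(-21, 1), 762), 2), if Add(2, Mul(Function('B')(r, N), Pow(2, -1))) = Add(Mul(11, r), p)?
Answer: 54756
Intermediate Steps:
Function('B')(r, N) = Add(-66, Mul(22, r)) (Function('B')(r, N) = Add(-4, Mul(2, Add(Mul(11, r), -31))) = Add(-4, Mul(2, Add(-31, Mul(11, r)))) = Add(-4, Add(-62, Mul(22, r))) = Add(-66, Mul(22, r)))
Pow(Add(Function('B')(-21, 1), 762), 2) = Pow(Add(Add(-66, Mul(22, -21)), 762), 2) = Pow(Add(Add(-66, -462), 762), 2) = Pow(Add(-528, 762), 2) = Pow(234, 2) = 54756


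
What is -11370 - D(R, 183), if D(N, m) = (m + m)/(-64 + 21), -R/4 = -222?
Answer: -488544/43 ≈ -11361.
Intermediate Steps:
R = 888 (R = -4*(-222) = 888)
D(N, m) = -2*m/43 (D(N, m) = (2*m)/(-43) = (2*m)*(-1/43) = -2*m/43)
-11370 - D(R, 183) = -11370 - (-2)*183/43 = -11370 - 1*(-366/43) = -11370 + 366/43 = -488544/43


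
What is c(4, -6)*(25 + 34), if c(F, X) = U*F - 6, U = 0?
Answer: -354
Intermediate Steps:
c(F, X) = -6 (c(F, X) = 0*F - 6 = 0 - 6 = -6)
c(4, -6)*(25 + 34) = -6*(25 + 34) = -6*59 = -354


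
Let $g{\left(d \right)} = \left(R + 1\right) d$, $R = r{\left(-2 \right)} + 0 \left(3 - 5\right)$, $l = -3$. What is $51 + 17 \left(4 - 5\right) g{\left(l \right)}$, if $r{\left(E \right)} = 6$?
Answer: $408$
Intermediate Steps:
$R = 6$ ($R = 6 + 0 \left(3 - 5\right) = 6 + 0 \left(-2\right) = 6 + 0 = 6$)
$g{\left(d \right)} = 7 d$ ($g{\left(d \right)} = \left(6 + 1\right) d = 7 d$)
$51 + 17 \left(4 - 5\right) g{\left(l \right)} = 51 + 17 \left(4 - 5\right) 7 \left(-3\right) = 51 + 17 \left(\left(-1\right) \left(-21\right)\right) = 51 + 17 \cdot 21 = 51 + 357 = 408$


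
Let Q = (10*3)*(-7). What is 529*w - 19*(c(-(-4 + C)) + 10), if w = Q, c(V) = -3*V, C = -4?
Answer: -110824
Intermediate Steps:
Q = -210 (Q = 30*(-7) = -210)
w = -210
529*w - 19*(c(-(-4 + C)) + 10) = 529*(-210) - 19*(-(-3)*(-4 - 4) + 10) = -111090 - 19*(-(-3)*(-8) + 10) = -111090 - 19*(-3*8 + 10) = -111090 - 19*(-24 + 10) = -111090 - 19*(-14) = -111090 + 266 = -110824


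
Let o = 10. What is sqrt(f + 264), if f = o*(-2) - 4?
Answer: 4*sqrt(15) ≈ 15.492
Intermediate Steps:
f = -24 (f = 10*(-2) - 4 = -20 - 4 = -24)
sqrt(f + 264) = sqrt(-24 + 264) = sqrt(240) = 4*sqrt(15)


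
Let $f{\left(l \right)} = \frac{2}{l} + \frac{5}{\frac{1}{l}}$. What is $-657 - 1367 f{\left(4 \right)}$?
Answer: $- \frac{57361}{2} \approx -28681.0$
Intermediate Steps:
$f{\left(l \right)} = \frac{2}{l} + 5 l$
$-657 - 1367 f{\left(4 \right)} = -657 - 1367 \left(\frac{2}{4} + 5 \cdot 4\right) = -657 - 1367 \left(2 \cdot \frac{1}{4} + 20\right) = -657 - 1367 \left(\frac{1}{2} + 20\right) = -657 - \frac{56047}{2} = - \frac{57361}{2}$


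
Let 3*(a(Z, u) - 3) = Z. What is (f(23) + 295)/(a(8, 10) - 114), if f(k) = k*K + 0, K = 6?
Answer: -1299/325 ≈ -3.9969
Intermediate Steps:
a(Z, u) = 3 + Z/3
f(k) = 6*k (f(k) = k*6 + 0 = 6*k + 0 = 6*k)
(f(23) + 295)/(a(8, 10) - 114) = (6*23 + 295)/((3 + (⅓)*8) - 114) = (138 + 295)/((3 + 8/3) - 114) = 433/(17/3 - 114) = 433/(-325/3) = 433*(-3/325) = -1299/325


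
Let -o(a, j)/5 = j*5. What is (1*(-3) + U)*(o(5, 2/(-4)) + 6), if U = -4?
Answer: -259/2 ≈ -129.50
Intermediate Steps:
o(a, j) = -25*j (o(a, j) = -5*j*5 = -25*j)
(1*(-3) + U)*(o(5, 2/(-4)) + 6) = (1*(-3) - 4)*(-50/(-4) + 6) = (-3 - 4)*(-50*(-1)/4 + 6) = -7*(-25*(-1/2) + 6) = -7*(25/2 + 6) = -7*37/2 = -259/2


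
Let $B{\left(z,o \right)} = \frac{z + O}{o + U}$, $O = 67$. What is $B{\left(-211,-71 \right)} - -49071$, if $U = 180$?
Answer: $\frac{5348595}{109} \approx 49070.0$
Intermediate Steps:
$B{\left(z,o \right)} = \frac{67 + z}{180 + o}$ ($B{\left(z,o \right)} = \frac{z + 67}{o + 180} = \frac{67 + z}{180 + o}$)
$B{\left(-211,-71 \right)} - -49071 = \frac{67 - 211}{180 - 71} - -49071 = \frac{1}{109} \left(-144\right) + 49071 = - \frac{144}{109} + 49071 = \frac{5348595}{109}$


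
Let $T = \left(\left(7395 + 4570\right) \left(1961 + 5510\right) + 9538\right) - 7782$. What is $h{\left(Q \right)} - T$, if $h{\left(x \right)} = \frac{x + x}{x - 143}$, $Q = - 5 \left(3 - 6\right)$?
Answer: $- \frac{5721105359}{64} \approx -8.9392 \cdot 10^{7}$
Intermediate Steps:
$Q = 15$ ($Q = \left(-5\right) \left(-3\right) = 15$)
$h{\left(x \right)} = \frac{2 x}{-143 + x}$
$T = 89392271$ ($T = \left(11965 \cdot 7471 + 9538\right) - 7782 = \left(89390515 + 9538\right) - 7782 = 89400053 - 7782 = 89392271$)
$h{\left(Q \right)} - T = 2 \cdot 15 \frac{1}{-143 + 15} - 89392271 = 2 \cdot 15 \frac{1}{-128} - 89392271 = 2 \cdot 15 \left(- \frac{1}{128}\right) - 89392271 = - \frac{15}{64} - 89392271 = - \frac{5721105359}{64}$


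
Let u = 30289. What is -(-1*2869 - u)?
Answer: 33158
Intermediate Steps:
-(-1*2869 - u) = -(-1*2869 - 1*30289) = -(-2869 - 30289) = -1*(-33158) = 33158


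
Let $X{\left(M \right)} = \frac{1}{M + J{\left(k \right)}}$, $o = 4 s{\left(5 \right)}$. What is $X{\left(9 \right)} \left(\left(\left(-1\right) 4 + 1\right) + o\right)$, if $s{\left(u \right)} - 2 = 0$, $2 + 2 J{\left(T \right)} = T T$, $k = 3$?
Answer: $\frac{2}{5} \approx 0.4$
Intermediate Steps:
$J{\left(T \right)} = -1 + \frac{T^{2}}{2}$ ($J{\left(T \right)} = -1 + \frac{T T}{2} = -1 + \frac{T^{2}}{2}$)
$s{\left(u \right)} = 2$ ($s{\left(u \right)} = 2 + 0 = 2$)
$o = 8$ ($o = 4 \cdot 2 = 8$)
$X{\left(M \right)} = \frac{1}{\frac{7}{2} + M}$ ($X{\left(M \right)} = \frac{1}{M - \left(1 - \frac{3^{2}}{2}\right)} = \frac{1}{M + \left(-1 + \frac{1}{2} \cdot 9\right)} = \frac{1}{M + \left(-1 + \frac{9}{2}\right)} = \frac{1}{M + \frac{7}{2}} = \frac{1}{\frac{7}{2} + M}$)
$X{\left(9 \right)} \left(\left(\left(-1\right) 4 + 1\right) + o\right) = \frac{2}{7 + 2 \cdot 9} \left(\left(\left(-1\right) 4 + 1\right) + 8\right) = \frac{2}{7 + 18} \left(\left(-4 + 1\right) + 8\right) = \frac{2}{25} \left(-3 + 8\right) = 2 \cdot \frac{1}{25} \cdot 5 = \frac{2}{25} \cdot 5 = \frac{2}{5}$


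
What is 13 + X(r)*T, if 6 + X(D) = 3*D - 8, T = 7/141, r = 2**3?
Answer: 1903/141 ≈ 13.496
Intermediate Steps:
r = 8
T = 7/141 (T = 7*(1/141) = 7/141 ≈ 0.049645)
X(D) = -14 + 3*D (X(D) = -6 + (3*D - 8) = -6 + (-8 + 3*D) = -14 + 3*D)
13 + X(r)*T = 13 + (-14 + 3*8)*(7/141) = 13 + (-14 + 24)*(7/141) = 13 + 10*(7/141) = 13 + 70/141 = 1903/141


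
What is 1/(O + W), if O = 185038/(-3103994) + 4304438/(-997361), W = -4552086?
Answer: -1547901279917/7046186518441961907 ≈ -2.1968e-7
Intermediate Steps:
O = -6772749705045/1547901279917 (O = 185038*(-1/3103994) + 4304438*(-1/997361) = -92519/1551997 - 4304438/997361 = -6772749705045/1547901279917 ≈ -4.3754)
1/(O + W) = 1/(-6772749705045/1547901279917 - 4552086) = 1/(-7046186518441961907/1547901279917) = -1547901279917/7046186518441961907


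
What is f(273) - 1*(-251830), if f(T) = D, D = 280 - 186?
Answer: 251924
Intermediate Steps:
D = 94
f(T) = 94
f(273) - 1*(-251830) = 94 - 1*(-251830) = 94 + 251830 = 251924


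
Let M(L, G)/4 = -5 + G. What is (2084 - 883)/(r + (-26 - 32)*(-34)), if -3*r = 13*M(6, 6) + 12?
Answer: 3603/5852 ≈ 0.61569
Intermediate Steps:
M(L, G) = -20 + 4*G (M(L, G) = 4*(-5 + G) = -20 + 4*G)
r = -64/3 (r = -(13*(-20 + 4*6) + 12)/3 = -(13*(-20 + 24) + 12)/3 = -(13*4 + 12)/3 = -(52 + 12)/3 = -⅓*64 = -64/3 ≈ -21.333)
(2084 - 883)/(r + (-26 - 32)*(-34)) = (2084 - 883)/(-64/3 + (-26 - 32)*(-34)) = 1201/(-64/3 - 58*(-34)) = 1201/(-64/3 + 1972) = 1201/(5852/3) = 1201*(3/5852) = 3603/5852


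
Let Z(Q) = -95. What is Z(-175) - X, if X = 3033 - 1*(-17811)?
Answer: -20939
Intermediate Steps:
X = 20844 (X = 3033 + 17811 = 20844)
Z(-175) - X = -95 - 1*20844 = -95 - 20844 = -20939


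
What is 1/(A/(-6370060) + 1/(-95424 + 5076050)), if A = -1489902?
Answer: 3965860807195/927581376089 ≈ 4.2755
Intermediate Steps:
1/(A/(-6370060) + 1/(-95424 + 5076050)) = 1/(-1489902/(-6370060) + 1/(-95424 + 5076050)) = 1/(-1489902*(-1/6370060) + 1/4980626) = 1/(744951/3185030 + 1/4980626) = 1/(927581376089/3965860807195) = 3965860807195/927581376089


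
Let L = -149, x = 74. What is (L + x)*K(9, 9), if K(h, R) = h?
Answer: -675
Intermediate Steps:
(L + x)*K(9, 9) = (-149 + 74)*9 = -75*9 = -675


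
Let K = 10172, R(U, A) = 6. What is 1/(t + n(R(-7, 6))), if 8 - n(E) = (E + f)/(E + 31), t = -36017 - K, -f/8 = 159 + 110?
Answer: -1/46123 ≈ -2.1681e-5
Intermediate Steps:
f = -2152 (f = -8*(159 + 110) = -8*269 = -2152)
t = -46189 (t = -36017 - 1*10172 = -36017 - 10172 = -46189)
n(E) = 8 - (-2152 + E)/(31 + E) (n(E) = 8 - (E - 2152)/(E + 31) = 8 - (-2152 + E)/(31 + E))
1/(t + n(R(-7, 6))) = 1/(-46189 + (2400 + 7*6)/(31 + 6)) = 1/(-46189 + (2400 + 42)/37) = 1/(-46189 + (1/37)*2442) = 1/(-46189 + 66) = 1/(-46123) = -1/46123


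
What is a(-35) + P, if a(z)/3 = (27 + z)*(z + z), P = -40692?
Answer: -39012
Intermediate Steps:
a(z) = 6*z*(27 + z) (a(z) = 3*((27 + z)*(z + z)) = 3*((27 + z)*(2*z)) = 3*(2*z*(27 + z)) = 6*z*(27 + z))
a(-35) + P = 6*(-35)*(27 - 35) - 40692 = 6*(-35)*(-8) - 40692 = 1680 - 40692 = -39012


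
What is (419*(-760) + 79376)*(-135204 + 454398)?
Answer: -76307794416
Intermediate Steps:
(419*(-760) + 79376)*(-135204 + 454398) = (-318440 + 79376)*319194 = -239064*319194 = -76307794416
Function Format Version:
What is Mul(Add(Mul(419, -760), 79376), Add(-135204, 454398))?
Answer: -76307794416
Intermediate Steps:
Mul(Add(Mul(419, -760), 79376), Add(-135204, 454398)) = Mul(Add(-318440, 79376), 319194) = Mul(-239064, 319194) = -76307794416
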